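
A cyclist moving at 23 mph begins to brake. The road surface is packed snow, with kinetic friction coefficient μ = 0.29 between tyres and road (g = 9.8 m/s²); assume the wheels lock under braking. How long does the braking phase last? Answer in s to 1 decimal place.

Braking time ≈ 3.6 s

23 mph × 0.44704 = 10.2819 m/s.
a = μg = 0.29 × 9.8 = 2.842 m/s².
Braking time = v/a = 10.2819 / 2.842 = 3.618 s.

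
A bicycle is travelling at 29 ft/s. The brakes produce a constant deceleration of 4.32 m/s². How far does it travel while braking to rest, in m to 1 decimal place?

29 ft/s × 0.3048 = 8.8392 m/s.
Braking distance = v²/(2a) = 8.8392² / (2 × 4.320) = 78.131 / 8.640 = 9.043 m.

Braking distance ≈ 9.0 m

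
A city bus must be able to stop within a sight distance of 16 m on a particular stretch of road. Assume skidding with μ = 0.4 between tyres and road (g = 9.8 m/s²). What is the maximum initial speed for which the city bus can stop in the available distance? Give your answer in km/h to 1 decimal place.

Maximum speed ≈ 40.3 km/h

a = μg = 0.4 × 9.8 = 3.920 m/s².
v²/(2a) = d ⇒ v = √(2 × 3.920 × 16) = √125.44 = 11.2000 m/s.
11.2000 m/s × 3.6 = 40.320 km/h.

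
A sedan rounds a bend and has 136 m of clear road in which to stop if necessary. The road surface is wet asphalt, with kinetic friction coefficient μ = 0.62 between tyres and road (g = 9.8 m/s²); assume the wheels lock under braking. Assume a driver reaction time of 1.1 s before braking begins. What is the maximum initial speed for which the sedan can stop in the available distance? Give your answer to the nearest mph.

a = μg = 0.62 × 9.8 = 6.076 m/s².
Stopping distance: v·t_r + v²/(2a) = 136 with t_r = 1.1 s and a = 6.076 m/s².
So v² + 13.367 v − 1652.67 = 0.
Positive root: v = −a·t_r + √((a·t_r)² + 2a·d) = −6.684 + √(44.676 + 1652.67) = 34.5149 m/s.
34.5149 m/s ÷ 0.44704 = 77.208 mph.

Maximum speed ≈ 77 mph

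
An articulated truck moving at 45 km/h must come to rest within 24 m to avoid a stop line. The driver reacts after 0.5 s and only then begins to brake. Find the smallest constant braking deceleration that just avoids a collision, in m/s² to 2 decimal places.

45 km/h ÷ 3.6 = 12.5000 m/s.
Distance covered during reaction = 12.5000 × 0.5 = 6.250 m.
Distance available for braking: 24 − 6.250 = 17.750 m.
v² = 2a·d ⇒ a = v²/(2d) = 12.5000² / (2 × 17.750) = 156.250 / 35.500 = 4.4014 m/s².

Required deceleration ≈ 4.40 m/s²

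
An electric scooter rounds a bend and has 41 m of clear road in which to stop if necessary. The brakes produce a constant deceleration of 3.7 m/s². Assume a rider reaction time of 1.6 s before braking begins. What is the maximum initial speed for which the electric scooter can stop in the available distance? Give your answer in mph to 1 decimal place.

Stopping distance: v·t_r + v²/(2a) = 41 with t_r = 1.6 s and a = 3.700 m/s².
So v² + 11.840 v − 303.40 = 0.
Positive root: v = −a·t_r + √((a·t_r)² + 2a·d) = −5.920 + √(35.046 + 303.40) = 12.4769 m/s.
12.4769 m/s ÷ 0.44704 = 27.910 mph.

Maximum speed ≈ 27.9 mph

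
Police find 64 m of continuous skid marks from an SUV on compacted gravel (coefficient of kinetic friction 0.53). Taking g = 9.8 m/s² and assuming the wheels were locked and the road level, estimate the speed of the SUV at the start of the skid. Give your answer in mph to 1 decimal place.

Initial speed ≈ 57.7 mph

Deceleration a = μg = 0.53 × 9.8 = 5.194 m/s².
v = √(2a·d) = √(2 × 5.194 × 64) = √664.832 = 25.7843 m/s.
= 25.7843 ÷ 0.44704 = 57.678 mph.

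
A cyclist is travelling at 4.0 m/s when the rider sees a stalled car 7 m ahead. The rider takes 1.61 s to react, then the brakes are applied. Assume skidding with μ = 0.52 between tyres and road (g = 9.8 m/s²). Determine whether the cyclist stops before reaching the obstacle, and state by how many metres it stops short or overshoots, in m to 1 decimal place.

a = μg = 0.52 × 9.8 = 5.096 m/s².
Reaction distance = 4.0000 × 1.61 = 6.440 m.
Braking distance = v²/(2a) = 16.000 / 10.192 = 1.570 m.
Total stopping distance = 6.440 + 1.570 = 8.010 m, vs 7 m available — it cannot stop in time and overshoots by 8.010 − 7 = 1.010 m.

No — it overshoots by 1.0 m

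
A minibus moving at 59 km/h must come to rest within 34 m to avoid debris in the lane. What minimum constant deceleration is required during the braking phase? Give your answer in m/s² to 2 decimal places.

Required deceleration ≈ 3.95 m/s²

59 km/h ÷ 3.6 = 16.3889 m/s.
v² = 2a·d ⇒ a = v²/(2d) = 16.3889² / (2 × 34.000) = 268.596 / 68.000 = 3.9499 m/s².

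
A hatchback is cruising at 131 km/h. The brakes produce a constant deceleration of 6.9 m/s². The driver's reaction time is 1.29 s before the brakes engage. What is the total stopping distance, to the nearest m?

Total stopping distance ≈ 143 m

131 km/h ÷ 3.6 = 36.3889 m/s.
Reaction distance = v·t_r = 36.3889 × 1.29 = 46.942 m.
Braking distance = v²/(2a) = 36.3889² / (2 × 6.900) = 1324.152 / 13.800 = 95.953 m.
Total = 46.942 + 95.953 = 142.895 m.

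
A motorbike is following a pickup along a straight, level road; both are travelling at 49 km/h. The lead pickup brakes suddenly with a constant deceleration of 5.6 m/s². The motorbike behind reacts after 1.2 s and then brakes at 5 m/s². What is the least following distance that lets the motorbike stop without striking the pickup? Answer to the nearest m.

49 km/h ÷ 3.6 = 13.6111 m/s.
Leader travels v²/(2a_L) = 185.262 / 11.200 = 16.541 m before stopping.
Follower covers v·t_r = 13.6111 × 1.2 = 16.333 m while reacting, then v²/(2a_F) = 185.262 / 10.000 = 18.526 m while braking, for a total of 16.333 + 18.526 = 34.859 m.
Since a_F ≤ a_L and the follower starts braking later, the follower is never slower than the leader, so the closest approach is when both have stopped.
Minimum gap = 34.859 − 16.541 = 18.318 m.

Minimum gap ≈ 18 m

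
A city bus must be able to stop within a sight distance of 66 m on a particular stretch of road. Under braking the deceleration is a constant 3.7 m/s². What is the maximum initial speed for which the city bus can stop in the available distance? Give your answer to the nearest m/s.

Maximum speed ≈ 22 m/s

v²/(2a) = d ⇒ v = √(2 × 3.700 × 66) = √488.40 = 22.0998 m/s.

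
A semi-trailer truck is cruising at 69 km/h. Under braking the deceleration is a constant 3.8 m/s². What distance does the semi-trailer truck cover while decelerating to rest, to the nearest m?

69 km/h ÷ 3.6 = 19.1667 m/s.
Braking distance = v²/(2a) = 19.1667² / (2 × 3.800) = 367.362 / 7.600 = 48.337 m.

Braking distance ≈ 48 m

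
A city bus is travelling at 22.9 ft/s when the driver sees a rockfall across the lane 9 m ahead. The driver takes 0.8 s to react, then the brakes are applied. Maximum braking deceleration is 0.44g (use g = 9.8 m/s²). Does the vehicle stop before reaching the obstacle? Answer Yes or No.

22.9 ft/s × 0.3048 = 6.9799 m/s.
a = 0.44 × 9.8 = 4.312 m/s².
Reaction distance = 6.9799 × 0.8 = 5.584 m.
Braking distance = v²/(2a) = 48.719 / 8.624 = 5.649 m.
Total stopping distance = 5.584 + 5.649 = 11.233 m, vs 9 m available — it cannot stop in time and overshoots by 11.233 − 9 = 2.233 m.

No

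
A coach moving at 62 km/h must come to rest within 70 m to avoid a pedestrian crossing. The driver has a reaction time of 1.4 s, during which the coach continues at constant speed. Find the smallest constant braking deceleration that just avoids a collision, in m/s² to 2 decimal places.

62 km/h ÷ 3.6 = 17.2222 m/s.
Distance covered during reaction = 17.2222 × 1.4 = 24.111 m.
Distance available for braking: 70 − 24.111 = 45.889 m.
v² = 2a·d ⇒ a = v²/(2d) = 17.2222² / (2 × 45.889) = 296.604 / 91.778 = 3.2318 m/s².

Required deceleration ≈ 3.23 m/s²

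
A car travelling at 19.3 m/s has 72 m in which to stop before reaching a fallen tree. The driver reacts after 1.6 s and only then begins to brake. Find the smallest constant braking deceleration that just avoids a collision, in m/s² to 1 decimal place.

Distance covered during reaction = 19.3000 × 1.6 = 30.880 m.
Distance available for braking: 72 − 30.880 = 41.120 m.
v² = 2a·d ⇒ a = v²/(2d) = 19.3000² / (2 × 41.120) = 372.490 / 82.240 = 4.5293 m/s².

Required deceleration ≈ 4.5 m/s²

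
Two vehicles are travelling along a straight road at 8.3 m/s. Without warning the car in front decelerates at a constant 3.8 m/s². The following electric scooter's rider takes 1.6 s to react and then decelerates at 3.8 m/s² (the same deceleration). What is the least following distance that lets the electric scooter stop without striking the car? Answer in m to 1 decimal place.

Leader travels v²/(2a_L) = 68.890 / 7.600 = 9.064 m before stopping.
Follower covers v·t_r = 8.3000 × 1.6 = 13.280 m while reacting, then v²/(2a_F) = 68.890 / 7.600 = 9.064 m while braking, for a total of 13.280 + 9.064 = 22.344 m.
Since a_F ≤ a_L and the follower starts braking later, the follower is never slower than the leader, so the closest approach is when both have stopped.
Minimum gap = 22.344 − 9.064 = 13.280 m.

Minimum gap ≈ 13.3 m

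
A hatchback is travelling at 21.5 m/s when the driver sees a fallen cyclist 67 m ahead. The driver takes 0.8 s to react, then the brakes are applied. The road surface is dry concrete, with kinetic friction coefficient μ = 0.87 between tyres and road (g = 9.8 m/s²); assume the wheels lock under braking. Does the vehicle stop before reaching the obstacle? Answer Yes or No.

a = μg = 0.87 × 9.8 = 8.526 m/s².
Reaction distance = 21.5000 × 0.8 = 17.200 m.
Braking distance = v²/(2a) = 462.250 / 17.052 = 27.108 m.
Total stopping distance = 17.200 + 27.108 = 44.308 m, vs 67 m available — it stops with 67 − 44.308 = 22.692 m to spare.

Yes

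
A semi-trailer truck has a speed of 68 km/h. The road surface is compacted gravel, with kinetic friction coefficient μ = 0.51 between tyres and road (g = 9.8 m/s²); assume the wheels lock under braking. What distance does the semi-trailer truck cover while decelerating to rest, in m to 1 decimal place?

68 km/h ÷ 3.6 = 18.8889 m/s.
a = μg = 0.51 × 9.8 = 4.998 m/s².
Braking distance = v²/(2a) = 18.8889² / (2 × 4.998) = 356.791 / 9.996 = 35.693 m.

Braking distance ≈ 35.7 m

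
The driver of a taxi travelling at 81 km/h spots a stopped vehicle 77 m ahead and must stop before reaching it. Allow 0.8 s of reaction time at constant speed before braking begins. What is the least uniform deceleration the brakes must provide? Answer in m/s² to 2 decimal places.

81 km/h ÷ 3.6 = 22.5000 m/s.
Distance covered during reaction = 22.5000 × 0.8 = 18.000 m.
Distance available for braking: 77 − 18.000 = 59.000 m.
v² = 2a·d ⇒ a = v²/(2d) = 22.5000² / (2 × 59.000) = 506.250 / 118.000 = 4.2903 m/s².

Required deceleration ≈ 4.29 m/s²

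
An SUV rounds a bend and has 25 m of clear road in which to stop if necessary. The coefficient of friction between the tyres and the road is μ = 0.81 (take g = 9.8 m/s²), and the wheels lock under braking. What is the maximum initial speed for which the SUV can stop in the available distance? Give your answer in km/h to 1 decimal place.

a = μg = 0.81 × 9.8 = 7.938 m/s².
v²/(2a) = d ⇒ v = √(2 × 7.938 × 25) = √396.90 = 19.9223 m/s.
19.9223 m/s × 3.6 = 71.720 km/h.

Maximum speed ≈ 71.7 km/h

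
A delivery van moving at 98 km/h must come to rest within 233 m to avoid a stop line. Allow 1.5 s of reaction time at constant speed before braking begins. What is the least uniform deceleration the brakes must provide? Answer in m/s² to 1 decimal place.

98 km/h ÷ 3.6 = 27.2222 m/s.
Distance covered during reaction = 27.2222 × 1.5 = 40.833 m.
Distance available for braking: 233 − 40.833 = 192.167 m.
v² = 2a·d ⇒ a = v²/(2d) = 27.2222² / (2 × 192.167) = 741.048 / 384.334 = 1.9281 m/s².

Required deceleration ≈ 1.9 m/s²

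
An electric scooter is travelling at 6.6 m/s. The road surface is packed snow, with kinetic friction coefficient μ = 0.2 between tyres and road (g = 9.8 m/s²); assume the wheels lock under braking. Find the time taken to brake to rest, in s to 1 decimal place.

Braking time ≈ 3.4 s

a = μg = 0.2 × 9.8 = 1.960 m/s².
Braking time = v/a = 6.6000 / 1.960 = 3.367 s.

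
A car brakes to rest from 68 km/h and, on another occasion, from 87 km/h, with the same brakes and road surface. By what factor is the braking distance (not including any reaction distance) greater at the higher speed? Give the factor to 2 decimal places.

Braking distance d = v²/(2a), so with a fixed, d ∝ v².
Factor = (87/68)² = 1.2794² = 1.6369.

Factor ≈ 1.64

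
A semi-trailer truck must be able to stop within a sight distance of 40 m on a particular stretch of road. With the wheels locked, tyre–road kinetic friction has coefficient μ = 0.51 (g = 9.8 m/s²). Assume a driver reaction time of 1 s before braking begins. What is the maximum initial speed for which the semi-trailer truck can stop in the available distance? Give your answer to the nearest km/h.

Maximum speed ≈ 56 km/h

a = μg = 0.51 × 9.8 = 4.998 m/s².
Stopping distance: v·t_r + v²/(2a) = 40 with t_r = 1 s and a = 4.998 m/s².
So v² + 9.996 v − 399.84 = 0.
Positive root: v = −a·t_r + √((a·t_r)² + 2a·d) = −4.998 + √(24.980 + 399.84) = 15.6132 m/s.
15.6132 m/s × 3.6 = 56.208 km/h.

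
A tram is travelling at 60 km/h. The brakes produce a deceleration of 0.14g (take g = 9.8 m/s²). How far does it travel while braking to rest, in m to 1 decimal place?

60 km/h ÷ 3.6 = 16.6667 m/s.
a = 0.14 × 9.8 = 1.372 m/s².
Braking distance = v²/(2a) = 16.6667² / (2 × 1.372) = 277.779 / 2.744 = 101.231 m.

Braking distance ≈ 101.2 m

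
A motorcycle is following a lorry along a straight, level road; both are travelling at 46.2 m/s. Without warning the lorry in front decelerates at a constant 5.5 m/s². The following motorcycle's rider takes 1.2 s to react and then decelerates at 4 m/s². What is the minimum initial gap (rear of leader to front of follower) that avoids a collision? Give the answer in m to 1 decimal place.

Leader travels v²/(2a_L) = 2134.440 / 11.000 = 194.040 m before stopping.
Follower covers v·t_r = 46.2000 × 1.2 = 55.440 m while reacting, then v²/(2a_F) = 2134.440 / 8.000 = 266.805 m while braking, for a total of 55.440 + 266.805 = 322.245 m.
Since a_F ≤ a_L and the follower starts braking later, the follower is never slower than the leader, so the closest approach is when both have stopped.
Minimum gap = 322.245 − 194.040 = 128.205 m.

Minimum gap ≈ 128.2 m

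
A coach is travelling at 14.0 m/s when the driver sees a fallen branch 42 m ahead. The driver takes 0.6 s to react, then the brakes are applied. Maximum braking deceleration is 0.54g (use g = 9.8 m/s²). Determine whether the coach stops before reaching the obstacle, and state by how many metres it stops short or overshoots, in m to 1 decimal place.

Yes — it stops 15.1 m short of the obstacle

a = 0.54 × 9.8 = 5.292 m/s².
Reaction distance = 14.0000 × 0.6 = 8.400 m.
Braking distance = v²/(2a) = 196.000 / 10.584 = 18.519 m.
Total stopping distance = 8.400 + 18.519 = 26.919 m, vs 42 m available — it stops with 42 − 26.919 = 15.081 m to spare.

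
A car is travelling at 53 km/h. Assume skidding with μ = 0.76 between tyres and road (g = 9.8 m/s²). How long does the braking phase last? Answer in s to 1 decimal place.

Braking time ≈ 2.0 s

53 km/h ÷ 3.6 = 14.7222 m/s.
a = μg = 0.76 × 9.8 = 7.448 m/s².
Braking time = v/a = 14.7222 / 7.448 = 1.977 s.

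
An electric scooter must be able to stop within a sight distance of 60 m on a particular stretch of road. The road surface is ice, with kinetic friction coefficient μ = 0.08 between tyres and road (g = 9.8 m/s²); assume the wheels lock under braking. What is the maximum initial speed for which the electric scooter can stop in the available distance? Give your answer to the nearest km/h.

a = μg = 0.08 × 9.8 = 0.784 m/s².
v²/(2a) = d ⇒ v = √(2 × 0.784 × 60) = √94.08 = 9.6995 m/s.
9.6995 m/s × 3.6 = 34.918 km/h.

Maximum speed ≈ 35 km/h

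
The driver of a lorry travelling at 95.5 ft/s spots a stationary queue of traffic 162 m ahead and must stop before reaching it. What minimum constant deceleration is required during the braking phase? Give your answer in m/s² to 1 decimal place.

Required deceleration ≈ 2.6 m/s²

95.5 ft/s × 0.3048 = 29.1084 m/s.
v² = 2a·d ⇒ a = v²/(2d) = 29.1084² / (2 × 162.000) = 847.299 / 324.000 = 2.6151 m/s².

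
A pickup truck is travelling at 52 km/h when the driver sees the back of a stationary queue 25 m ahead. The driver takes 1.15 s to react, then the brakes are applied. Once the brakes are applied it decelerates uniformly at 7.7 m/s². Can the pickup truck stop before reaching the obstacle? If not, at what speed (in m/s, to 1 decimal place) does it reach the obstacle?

No — it strikes the obstacle at 8.9 m/s

52 km/h ÷ 3.6 = 14.4444 m/s.
Reaction distance = 14.4444 × 1.15 = 16.611 m.
Braking distance needed to stop: v²/(2a) = 208.641 / 15.400 = 13.548 m, so total needed = 16.611 + 13.548 = 30.159 m > 25 m — it cannot stop.
Distance remaining when braking begins: 25 − 16.611 = 8.389 m.
v² = v₀² − 2a·d = 208.641 − 2 × 7.700 × 8.389 = 79.450 m²/s².
v = √79.450 = 8.913 m/s.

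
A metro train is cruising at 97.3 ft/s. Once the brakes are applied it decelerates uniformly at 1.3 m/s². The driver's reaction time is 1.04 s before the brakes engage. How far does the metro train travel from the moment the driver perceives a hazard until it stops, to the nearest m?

Total stopping distance ≈ 369 m

97.3 ft/s × 0.3048 = 29.6570 m/s.
Reaction distance = v·t_r = 29.6570 × 1.04 = 30.843 m.
Braking distance = v²/(2a) = 29.6570² / (2 × 1.300) = 879.538 / 2.600 = 338.284 m.
Total = 30.843 + 338.284 = 369.127 m.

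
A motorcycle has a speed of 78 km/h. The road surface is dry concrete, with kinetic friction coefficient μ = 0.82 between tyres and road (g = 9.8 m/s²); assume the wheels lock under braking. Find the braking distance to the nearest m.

Braking distance ≈ 29 m

78 km/h ÷ 3.6 = 21.6667 m/s.
a = μg = 0.82 × 9.8 = 8.036 m/s².
Braking distance = v²/(2a) = 21.6667² / (2 × 8.036) = 469.446 / 16.072 = 29.209 m.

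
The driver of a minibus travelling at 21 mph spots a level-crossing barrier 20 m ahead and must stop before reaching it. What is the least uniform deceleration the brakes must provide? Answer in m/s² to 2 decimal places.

21 mph × 0.44704 = 9.3878 m/s.
v² = 2a·d ⇒ a = v²/(2d) = 9.3878² / (2 × 20.000) = 88.131 / 40.000 = 2.2033 m/s².

Required deceleration ≈ 2.20 m/s²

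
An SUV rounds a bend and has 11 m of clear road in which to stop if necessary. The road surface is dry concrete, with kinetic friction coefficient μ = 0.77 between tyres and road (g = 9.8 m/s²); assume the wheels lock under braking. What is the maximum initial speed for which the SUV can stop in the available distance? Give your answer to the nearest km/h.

a = μg = 0.77 × 9.8 = 7.546 m/s².
v²/(2a) = d ⇒ v = √(2 × 7.546 × 11) = √166.01 = 12.8845 m/s.
12.8845 m/s × 3.6 = 46.384 km/h.

Maximum speed ≈ 46 km/h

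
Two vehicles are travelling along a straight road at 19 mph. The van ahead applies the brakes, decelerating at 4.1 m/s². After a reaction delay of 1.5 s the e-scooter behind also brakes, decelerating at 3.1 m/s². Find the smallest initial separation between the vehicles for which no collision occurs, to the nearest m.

19 mph × 0.44704 = 8.4938 m/s.
Leader travels v²/(2a_L) = 72.145 / 8.200 = 8.798 m before stopping.
Follower covers v·t_r = 8.4938 × 1.5 = 12.741 m while reacting, then v²/(2a_F) = 72.145 / 6.200 = 11.636 m while braking, for a total of 12.741 + 11.636 = 24.377 m.
Since a_F ≤ a_L and the follower starts braking later, the follower is never slower than the leader, so the closest approach is when both have stopped.
Minimum gap = 24.377 − 8.798 = 15.579 m.

Minimum gap ≈ 16 m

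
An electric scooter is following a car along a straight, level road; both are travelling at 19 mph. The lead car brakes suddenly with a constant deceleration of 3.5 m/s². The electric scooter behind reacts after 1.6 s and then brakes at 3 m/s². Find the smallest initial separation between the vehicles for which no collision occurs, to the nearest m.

Minimum gap ≈ 15 m

19 mph × 0.44704 = 8.4938 m/s.
Leader travels v²/(2a_L) = 72.145 / 7.000 = 10.306 m before stopping.
Follower covers v·t_r = 8.4938 × 1.6 = 13.590 m while reacting, then v²/(2a_F) = 72.145 / 6.000 = 12.024 m while braking, for a total of 13.590 + 12.024 = 25.614 m.
Since a_F ≤ a_L and the follower starts braking later, the follower is never slower than the leader, so the closest approach is when both have stopped.
Minimum gap = 25.614 − 10.306 = 15.308 m.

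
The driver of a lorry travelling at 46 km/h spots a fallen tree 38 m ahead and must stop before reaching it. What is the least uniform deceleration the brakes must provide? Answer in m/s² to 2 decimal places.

Required deceleration ≈ 2.15 m/s²

46 km/h ÷ 3.6 = 12.7778 m/s.
v² = 2a·d ⇒ a = v²/(2d) = 12.7778² / (2 × 38.000) = 163.272 / 76.000 = 2.1483 m/s².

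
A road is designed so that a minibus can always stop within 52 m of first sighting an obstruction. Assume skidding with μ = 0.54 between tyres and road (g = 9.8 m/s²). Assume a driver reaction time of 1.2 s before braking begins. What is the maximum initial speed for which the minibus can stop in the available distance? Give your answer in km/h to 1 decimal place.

a = μg = 0.54 × 9.8 = 5.292 m/s².
Stopping distance: v·t_r + v²/(2a) = 52 with t_r = 1.2 s and a = 5.292 m/s².
So v² + 12.701 v − 550.37 = 0.
Positive root: v = −a·t_r + √((a·t_r)² + 2a·d) = −6.350 + √(40.322 + 550.37) = 17.9542 m/s.
17.9542 m/s × 3.6 = 64.635 km/h.

Maximum speed ≈ 64.6 km/h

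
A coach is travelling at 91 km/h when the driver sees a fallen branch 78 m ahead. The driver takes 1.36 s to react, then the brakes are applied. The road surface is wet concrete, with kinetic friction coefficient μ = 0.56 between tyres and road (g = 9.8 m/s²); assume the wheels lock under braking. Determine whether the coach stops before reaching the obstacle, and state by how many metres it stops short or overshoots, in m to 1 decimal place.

91 km/h ÷ 3.6 = 25.2778 m/s.
a = μg = 0.56 × 9.8 = 5.488 m/s².
Reaction distance = 25.2778 × 1.36 = 34.378 m.
Braking distance = v²/(2a) = 638.967 / 10.976 = 58.215 m.
Total stopping distance = 34.378 + 58.215 = 92.593 m, vs 78 m available — it cannot stop in time and overshoots by 92.593 − 78 = 14.593 m.

No — it overshoots by 14.6 m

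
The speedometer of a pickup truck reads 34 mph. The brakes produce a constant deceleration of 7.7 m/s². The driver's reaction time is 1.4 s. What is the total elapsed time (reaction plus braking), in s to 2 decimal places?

Total time ≈ 3.37 s

34 mph × 0.44704 = 15.1994 m/s.
Braking time = v/a = 15.1994 / 7.700 = 1.974 s.
Total = 1.4 + 1.974 = 3.374 s.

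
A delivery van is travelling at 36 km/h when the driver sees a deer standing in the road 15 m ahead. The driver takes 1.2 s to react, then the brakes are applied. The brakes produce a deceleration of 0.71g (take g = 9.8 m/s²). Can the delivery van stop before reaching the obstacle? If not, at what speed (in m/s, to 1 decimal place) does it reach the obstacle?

36 km/h ÷ 3.6 = 10.0000 m/s.
a = 0.71 × 9.8 = 6.958 m/s².
Reaction distance = 10.0000 × 1.2 = 12.000 m.
Braking distance needed to stop: v²/(2a) = 100.000 / 13.916 = 7.186 m, so total needed = 12.000 + 7.186 = 19.186 m > 15 m — it cannot stop.
Distance remaining when braking begins: 15 − 12.000 = 3.000 m.
v² = v₀² − 2a·d = 100.000 − 2 × 6.958 × 3.000 = 58.252 m²/s².
v = √58.252 = 7.632 m/s.

No — it strikes the obstacle at 7.6 m/s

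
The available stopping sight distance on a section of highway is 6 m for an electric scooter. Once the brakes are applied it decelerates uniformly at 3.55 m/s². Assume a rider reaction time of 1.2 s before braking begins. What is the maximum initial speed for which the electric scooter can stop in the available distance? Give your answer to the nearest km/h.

Stopping distance: v·t_r + v²/(2a) = 6 with t_r = 1.2 s and a = 3.550 m/s².
So v² + 8.520 v − 42.60 = 0.
Positive root: v = −a·t_r + √((a·t_r)² + 2a·d) = −4.260 + √(18.148 + 42.60) = 3.5341 m/s.
3.5341 m/s × 3.6 = 12.723 km/h.

Maximum speed ≈ 13 km/h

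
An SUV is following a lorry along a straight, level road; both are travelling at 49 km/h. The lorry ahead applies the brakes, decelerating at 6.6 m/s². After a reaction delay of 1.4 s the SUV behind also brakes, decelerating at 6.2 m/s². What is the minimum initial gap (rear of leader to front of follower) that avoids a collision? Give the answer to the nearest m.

Minimum gap ≈ 20 m

49 km/h ÷ 3.6 = 13.6111 m/s.
Leader travels v²/(2a_L) = 185.262 / 13.200 = 14.035 m before stopping.
Follower covers v·t_r = 13.6111 × 1.4 = 19.056 m while reacting, then v²/(2a_F) = 185.262 / 12.400 = 14.940 m while braking, for a total of 19.056 + 14.940 = 33.996 m.
Since a_F ≤ a_L and the follower starts braking later, the follower is never slower than the leader, so the closest approach is when both have stopped.
Minimum gap = 33.996 − 14.035 = 19.961 m.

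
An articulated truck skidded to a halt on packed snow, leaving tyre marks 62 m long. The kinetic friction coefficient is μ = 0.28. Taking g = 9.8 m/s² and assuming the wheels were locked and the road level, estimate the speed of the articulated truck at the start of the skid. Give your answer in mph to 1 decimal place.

Deceleration a = μg = 0.28 × 9.8 = 2.744 m/s².
v = √(2a·d) = √(2 × 2.744 × 62) = √340.256 = 18.4460 m/s.
= 18.4460 ÷ 0.44704 = 41.263 mph.

Initial speed ≈ 41.3 mph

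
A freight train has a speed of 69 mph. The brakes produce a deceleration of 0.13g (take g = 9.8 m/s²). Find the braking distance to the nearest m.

Braking distance ≈ 373 m

69 mph × 0.44704 = 30.8458 m/s.
a = 0.13 × 9.8 = 1.274 m/s².
Braking distance = v²/(2a) = 30.8458² / (2 × 1.274) = 951.463 / 2.548 = 373.416 m.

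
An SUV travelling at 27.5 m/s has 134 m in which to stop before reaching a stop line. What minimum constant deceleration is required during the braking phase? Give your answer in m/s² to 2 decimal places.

Required deceleration ≈ 2.82 m/s²

v² = 2a·d ⇒ a = v²/(2d) = 27.5000² / (2 × 134.000) = 756.250 / 268.000 = 2.8218 m/s².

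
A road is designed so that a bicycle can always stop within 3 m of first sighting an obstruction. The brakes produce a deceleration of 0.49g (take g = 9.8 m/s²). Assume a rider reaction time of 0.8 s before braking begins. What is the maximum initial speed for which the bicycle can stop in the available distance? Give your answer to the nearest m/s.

a = 0.49 × 9.8 = 4.802 m/s².
Stopping distance: v·t_r + v²/(2a) = 3 with t_r = 0.8 s and a = 4.802 m/s².
So v² + 7.683 v − 28.81 = 0.
Positive root: v = −a·t_r + √((a·t_r)² + 2a·d) = −3.842 + √(14.761 + 28.81) = 2.7588 m/s.

Maximum speed ≈ 3 m/s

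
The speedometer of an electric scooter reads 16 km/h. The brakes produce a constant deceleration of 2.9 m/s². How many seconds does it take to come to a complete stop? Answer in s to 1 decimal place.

16 km/h ÷ 3.6 = 4.4444 m/s.
Braking time = v/a = 4.4444 / 2.900 = 1.533 s.

Braking time ≈ 1.5 s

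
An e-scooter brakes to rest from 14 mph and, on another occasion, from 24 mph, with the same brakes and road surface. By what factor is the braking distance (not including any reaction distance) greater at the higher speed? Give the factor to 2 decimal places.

Factor ≈ 2.94

Braking distance d = v²/(2a), so with a fixed, d ∝ v².
Factor = (24/14)² = 1.7143² = 2.9388.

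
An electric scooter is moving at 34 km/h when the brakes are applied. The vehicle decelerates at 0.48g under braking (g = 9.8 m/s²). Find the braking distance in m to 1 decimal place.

34 km/h ÷ 3.6 = 9.4444 m/s.
a = 0.48 × 9.8 = 4.704 m/s².
Braking distance = v²/(2a) = 9.4444² / (2 × 4.704) = 89.197 / 9.408 = 9.481 m.

Braking distance ≈ 9.5 m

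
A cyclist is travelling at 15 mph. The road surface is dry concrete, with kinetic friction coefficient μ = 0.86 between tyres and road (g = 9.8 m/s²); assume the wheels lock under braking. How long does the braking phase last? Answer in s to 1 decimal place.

Braking time ≈ 0.8 s

15 mph × 0.44704 = 6.7056 m/s.
a = μg = 0.86 × 9.8 = 8.428 m/s².
Braking time = v/a = 6.7056 / 8.428 = 0.796 s.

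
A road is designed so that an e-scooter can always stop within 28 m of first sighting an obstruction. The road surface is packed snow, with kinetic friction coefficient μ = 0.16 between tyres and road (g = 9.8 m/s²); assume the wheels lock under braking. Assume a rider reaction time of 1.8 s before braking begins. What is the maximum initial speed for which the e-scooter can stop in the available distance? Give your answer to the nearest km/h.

Maximum speed ≈ 25 km/h

a = μg = 0.16 × 9.8 = 1.568 m/s².
Stopping distance: v·t_r + v²/(2a) = 28 with t_r = 1.8 s and a = 1.568 m/s².
So v² + 5.645 v − 87.81 = 0.
Positive root: v = −a·t_r + √((a·t_r)² + 2a·d) = −2.822 + √(7.964 + 87.81) = 6.9644 m/s.
6.9644 m/s × 3.6 = 25.072 km/h.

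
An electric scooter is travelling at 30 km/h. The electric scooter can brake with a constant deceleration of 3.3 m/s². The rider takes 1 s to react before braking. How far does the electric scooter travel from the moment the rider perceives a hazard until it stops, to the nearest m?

Total stopping distance ≈ 19 m

30 km/h ÷ 3.6 = 8.3333 m/s.
Reaction distance = v·t_r = 8.3333 × 1 = 8.333 m.
Braking distance = v²/(2a) = 8.3333² / (2 × 3.300) = 69.444 / 6.600 = 10.522 m.
Total = 8.333 + 10.522 = 18.855 m.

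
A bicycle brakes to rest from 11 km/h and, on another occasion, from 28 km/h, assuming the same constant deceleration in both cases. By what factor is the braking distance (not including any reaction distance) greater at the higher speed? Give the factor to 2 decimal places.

Factor ≈ 6.48

Braking distance d = v²/(2a), so with a fixed, d ∝ v².
Factor = (28/11)² = 2.5455² = 6.4796.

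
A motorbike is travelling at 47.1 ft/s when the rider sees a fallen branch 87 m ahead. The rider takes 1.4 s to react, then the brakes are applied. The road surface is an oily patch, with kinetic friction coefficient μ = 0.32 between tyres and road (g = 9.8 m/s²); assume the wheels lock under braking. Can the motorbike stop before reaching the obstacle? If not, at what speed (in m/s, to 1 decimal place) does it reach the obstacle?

47.1 ft/s × 0.3048 = 14.3561 m/s.
a = μg = 0.32 × 9.8 = 3.136 m/s².
Reaction distance = 14.3561 × 1.4 = 20.099 m.
Braking distance = v²/(2a) = 206.098 / 6.272 = 32.860 m.
Total stopping distance = 20.099 + 32.860 = 52.959 m, vs 87 m available — it stops with 87 − 52.959 = 34.041 m to spare.

Yes — it stops about 34.0 m short of the obstacle, so it never reaches it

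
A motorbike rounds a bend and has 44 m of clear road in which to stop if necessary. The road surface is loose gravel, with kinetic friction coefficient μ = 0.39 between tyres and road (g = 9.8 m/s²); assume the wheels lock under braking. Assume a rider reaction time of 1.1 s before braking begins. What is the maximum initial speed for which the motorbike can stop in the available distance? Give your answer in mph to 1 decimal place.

Maximum speed ≈ 32.7 mph

a = μg = 0.39 × 9.8 = 3.822 m/s².
Stopping distance: v·t_r + v²/(2a) = 44 with t_r = 1.1 s and a = 3.822 m/s².
So v² + 8.408 v − 336.34 = 0.
Positive root: v = −a·t_r + √((a·t_r)² + 2a·d) = −4.204 + √(17.674 + 336.34) = 14.6113 m/s.
14.6113 m/s ÷ 0.44704 = 32.685 mph.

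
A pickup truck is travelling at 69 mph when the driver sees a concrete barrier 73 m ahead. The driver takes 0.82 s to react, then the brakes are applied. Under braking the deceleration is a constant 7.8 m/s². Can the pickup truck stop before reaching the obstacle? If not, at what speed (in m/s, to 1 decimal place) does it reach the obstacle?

69 mph × 0.44704 = 30.8458 m/s.
Reaction distance = 30.8458 × 0.82 = 25.294 m.
Braking distance needed to stop: v²/(2a) = 951.463 / 15.600 = 60.991 m, so total needed = 25.294 + 60.991 = 86.285 m > 73 m — it cannot stop.
Distance remaining when braking begins: 73 − 25.294 = 47.706 m.
v² = v₀² − 2a·d = 951.463 − 2 × 7.800 × 47.706 = 207.249 m²/s².
v = √207.249 = 14.396 m/s.

No — it strikes the obstacle at 14.4 m/s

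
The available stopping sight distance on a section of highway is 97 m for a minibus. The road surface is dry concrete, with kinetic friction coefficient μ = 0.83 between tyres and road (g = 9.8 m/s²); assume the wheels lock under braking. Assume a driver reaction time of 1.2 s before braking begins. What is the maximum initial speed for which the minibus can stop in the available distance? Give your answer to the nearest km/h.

Maximum speed ≈ 112 km/h

a = μg = 0.83 × 9.8 = 8.134 m/s².
Stopping distance: v·t_r + v²/(2a) = 97 with t_r = 1.2 s and a = 8.134 m/s².
So v² + 19.522 v − 1578.00 = 0.
Positive root: v = −a·t_r + √((a·t_r)² + 2a·d) = −9.761 + √(95.277 + 1578.00) = 31.1447 m/s.
31.1447 m/s × 3.6 = 112.121 km/h.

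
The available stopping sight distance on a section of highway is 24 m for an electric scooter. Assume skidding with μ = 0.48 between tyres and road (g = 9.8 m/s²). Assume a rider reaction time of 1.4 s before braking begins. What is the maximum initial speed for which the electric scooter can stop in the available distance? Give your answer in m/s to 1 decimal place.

a = μg = 0.48 × 9.8 = 4.704 m/s².
Stopping distance: v·t_r + v²/(2a) = 24 with t_r = 1.4 s and a = 4.704 m/s².
So v² + 13.171 v − 225.79 = 0.
Positive root: v = −a·t_r + √((a·t_r)² + 2a·d) = −6.586 + √(43.375 + 225.79) = 9.8202 m/s.

Maximum speed ≈ 9.8 m/s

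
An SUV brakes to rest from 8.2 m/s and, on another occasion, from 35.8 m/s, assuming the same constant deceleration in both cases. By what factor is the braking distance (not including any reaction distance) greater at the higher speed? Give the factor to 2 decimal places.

Factor ≈ 19.06

Braking distance d = v²/(2a), so with a fixed, d ∝ v².
Factor = (35.8/8.2)² = 4.3659² = 19.0611.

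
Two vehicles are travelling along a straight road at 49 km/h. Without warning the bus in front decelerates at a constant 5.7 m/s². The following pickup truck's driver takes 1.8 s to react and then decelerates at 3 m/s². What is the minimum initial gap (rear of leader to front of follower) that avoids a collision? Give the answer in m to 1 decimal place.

49 km/h ÷ 3.6 = 13.6111 m/s.
Leader travels v²/(2a_L) = 185.262 / 11.400 = 16.251 m before stopping.
Follower covers v·t_r = 13.6111 × 1.8 = 24.500 m while reacting, then v²/(2a_F) = 185.262 / 6.000 = 30.877 m while braking, for a total of 24.500 + 30.877 = 55.377 m.
Since a_F ≤ a_L and the follower starts braking later, the follower is never slower than the leader, so the closest approach is when both have stopped.
Minimum gap = 55.377 − 16.251 = 39.126 m.

Minimum gap ≈ 39.1 m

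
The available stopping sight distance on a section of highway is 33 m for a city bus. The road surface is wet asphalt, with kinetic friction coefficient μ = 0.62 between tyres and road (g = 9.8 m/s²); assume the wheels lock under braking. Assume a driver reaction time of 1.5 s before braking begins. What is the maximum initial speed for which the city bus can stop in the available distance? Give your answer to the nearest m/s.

a = μg = 0.62 × 9.8 = 6.076 m/s².
Stopping distance: v·t_r + v²/(2a) = 33 with t_r = 1.5 s and a = 6.076 m/s².
So v² + 18.228 v − 401.02 = 0.
Positive root: v = −a·t_r + √((a·t_r)² + 2a·d) = −9.114 + √(83.065 + 401.02) = 12.8879 m/s.

Maximum speed ≈ 13 m/s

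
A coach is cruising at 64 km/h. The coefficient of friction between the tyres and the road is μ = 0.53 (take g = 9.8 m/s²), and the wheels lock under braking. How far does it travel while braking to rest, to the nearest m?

64 km/h ÷ 3.6 = 17.7778 m/s.
a = μg = 0.53 × 9.8 = 5.194 m/s².
Braking distance = v²/(2a) = 17.7778² / (2 × 5.194) = 316.050 / 10.388 = 30.425 m.

Braking distance ≈ 30 m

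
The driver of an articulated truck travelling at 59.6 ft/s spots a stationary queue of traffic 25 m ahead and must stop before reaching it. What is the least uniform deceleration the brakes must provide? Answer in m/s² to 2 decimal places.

59.6 ft/s × 0.3048 = 18.1661 m/s.
v² = 2a·d ⇒ a = v²/(2d) = 18.1661² / (2 × 25.000) = 330.007 / 50.000 = 6.6001 m/s².

Required deceleration ≈ 6.60 m/s²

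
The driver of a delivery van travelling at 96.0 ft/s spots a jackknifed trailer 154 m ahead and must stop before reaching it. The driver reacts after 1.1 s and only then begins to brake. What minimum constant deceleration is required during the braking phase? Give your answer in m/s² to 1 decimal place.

96 ft/s × 0.3048 = 29.2608 m/s.
Distance covered during reaction = 29.2608 × 1.1 = 32.187 m.
Distance available for braking: 154 − 32.187 = 121.813 m.
v² = 2a·d ⇒ a = v²/(2d) = 29.2608² / (2 × 121.813) = 856.194 / 243.626 = 3.5144 m/s².

Required deceleration ≈ 3.5 m/s²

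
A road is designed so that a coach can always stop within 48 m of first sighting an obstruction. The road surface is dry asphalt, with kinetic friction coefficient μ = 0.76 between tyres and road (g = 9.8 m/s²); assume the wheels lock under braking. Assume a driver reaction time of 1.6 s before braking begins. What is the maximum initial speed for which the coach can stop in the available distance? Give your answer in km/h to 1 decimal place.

a = μg = 0.76 × 9.8 = 7.448 m/s².
Stopping distance: v·t_r + v²/(2a) = 48 with t_r = 1.6 s and a = 7.448 m/s².
So v² + 23.834 v − 715.01 = 0.
Positive root: v = −a·t_r + √((a·t_r)² + 2a·d) = −11.917 + √(142.015 + 715.01) = 17.3580 m/s.
17.3580 m/s × 3.6 = 62.489 km/h.

Maximum speed ≈ 62.5 km/h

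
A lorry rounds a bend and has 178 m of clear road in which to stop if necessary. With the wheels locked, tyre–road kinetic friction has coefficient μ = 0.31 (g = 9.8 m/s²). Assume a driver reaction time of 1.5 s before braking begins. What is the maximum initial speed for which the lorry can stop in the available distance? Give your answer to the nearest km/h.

a = μg = 0.31 × 9.8 = 3.038 m/s².
Stopping distance: v·t_r + v²/(2a) = 178 with t_r = 1.5 s and a = 3.038 m/s².
So v² + 9.114 v − 1081.53 = 0.
Positive root: v = −a·t_r + √((a·t_r)² + 2a·d) = −4.557 + √(20.766 + 1081.53) = 28.6438 m/s.
28.6438 m/s × 3.6 = 103.118 km/h.

Maximum speed ≈ 103 km/h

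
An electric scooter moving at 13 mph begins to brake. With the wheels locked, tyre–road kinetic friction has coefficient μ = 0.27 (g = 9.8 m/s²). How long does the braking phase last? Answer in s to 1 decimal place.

Braking time ≈ 2.2 s

13 mph × 0.44704 = 5.8115 m/s.
a = μg = 0.27 × 9.8 = 2.646 m/s².
Braking time = v/a = 5.8115 / 2.646 = 2.196 s.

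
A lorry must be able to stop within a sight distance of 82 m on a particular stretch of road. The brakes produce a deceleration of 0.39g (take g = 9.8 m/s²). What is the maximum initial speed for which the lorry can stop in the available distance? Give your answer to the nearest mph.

Maximum speed ≈ 56 mph

a = 0.39 × 9.8 = 3.822 m/s².
v²/(2a) = d ⇒ v = √(2 × 3.822 × 82) = √626.81 = 25.0362 m/s.
25.0362 m/s ÷ 0.44704 = 56.004 mph.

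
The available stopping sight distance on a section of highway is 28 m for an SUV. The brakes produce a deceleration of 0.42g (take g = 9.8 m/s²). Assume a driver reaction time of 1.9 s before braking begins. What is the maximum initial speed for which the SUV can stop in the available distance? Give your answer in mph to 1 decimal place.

Maximum speed ≈ 20.7 mph

a = 0.42 × 9.8 = 4.116 m/s².
Stopping distance: v·t_r + v²/(2a) = 28 with t_r = 1.9 s and a = 4.116 m/s².
So v² + 15.641 v − 230.50 = 0.
Positive root: v = −a·t_r + √((a·t_r)² + 2a·d) = −7.820 + √(61.152 + 230.50) = 9.2578 m/s.
9.2578 m/s ÷ 0.44704 = 20.709 mph.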